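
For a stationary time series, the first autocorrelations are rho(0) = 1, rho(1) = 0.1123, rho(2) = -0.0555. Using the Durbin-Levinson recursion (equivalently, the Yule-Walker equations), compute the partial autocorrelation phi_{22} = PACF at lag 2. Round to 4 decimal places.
\phi_{22} = -0.0690

The PACF at lag k is phi_{kk}, the last component of the solution
to the Yule-Walker system G_k phi = r_k where
  (G_k)_{ij} = rho(|i - j|), (r_k)_i = rho(i), i,j = 1..k.
Equivalently, Durbin-Levinson gives phi_{kk} iteratively:
  phi_{11} = rho(1)
  phi_{kk} = [rho(k) - sum_{j=1..k-1} phi_{k-1,j} rho(k-j)]
            / [1 - sum_{j=1..k-1} phi_{k-1,j} rho(j)],
  phi_{k,j} = phi_{k-1,j} - phi_{kk} phi_{k-1,k-j},  j = 1..k-1.
Step k = 1:
  phi_11 = rho(1) = 0.1123.
Step k = 2:
  phi_22 = [rho(2) - phi_11 rho(1)] / [1 - phi_11 rho(1)] = [-0.0555 - (0.1123)(0.1123)] / [1 - (0.1123)(0.1123)]
         = -0.06811129 / 0.98738871 = -0.069.
Therefore phi_{22} = -0.0690.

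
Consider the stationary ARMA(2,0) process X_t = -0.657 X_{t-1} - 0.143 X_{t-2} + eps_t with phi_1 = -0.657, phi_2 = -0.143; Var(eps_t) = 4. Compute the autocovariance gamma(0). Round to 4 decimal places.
\gamma(0) = 6.0984

Multiply the model equation by X_{t-k} and take expectations. With theta_0 = psi_0 = 1 and psi_j the MA(infinity) weights, this gives
  gamma(k) - sum_i phi_i gamma(k-i) = c_k,
  c_k = sigma^2 * sum_{j=k..q} theta_j psi_{j-k}   (c_k = 0 for k > q),
using gamma(-m) = gamma(m).
Pure AR (q = 0): c_0 = sigma^2 = 4, c_k = 0 for k >= 1.
Equations for k = 0, 1, 2 (AR order 2, c_2 = 0):
  (E0) gamma(0) = phi_1 gamma(1) + phi_2 gamma(2) + c_0
  (E1) gamma(1) = phi_1 gamma(0) + phi_2 gamma(1) + c_1
  (E2) gamma(2) = phi_1 gamma(1) + phi_2 gamma(0)
From (E1): gamma(1) = A gamma(0) + B with
  A = phi_1 / (1 - phi_2) = -0.657 / 1.143 = -0.574803,   B = c_1 / (1 - phi_2) = 0 / 1.143 = 0.
Insert (E2) into (E0): gamma(0) (1 - phi_2^2) = phi_1 (1 + phi_2) gamma(1) + c_0.
  phi_1 (1 + phi_2) = (-0.657)(0.857) = -0.563049,   1 - phi_2^2 = 0.979551.
Replace gamma(1) by A gamma(0) + B and collect gamma(0):
  gamma(0) [0.979551 - (-0.563049)(-0.574803)] = c_0 = 4
  gamma(0) * 0.655909 = 4
  gamma(0) = 4 / 0.655909 = 6.09841.
Therefore gamma(0) = 6.0984 (to 4 decimal places).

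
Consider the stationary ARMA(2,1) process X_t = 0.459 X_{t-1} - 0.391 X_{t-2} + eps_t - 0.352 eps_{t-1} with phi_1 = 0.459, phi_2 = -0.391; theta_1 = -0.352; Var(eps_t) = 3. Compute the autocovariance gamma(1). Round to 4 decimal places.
\gamma(1) = 0.4101

Multiply the model equation by X_{t-k} and take expectations. With theta_0 = psi_0 = 1 and psi_j the MA(infinity) weights, this gives
  gamma(k) - sum_i phi_i gamma(k-i) = c_k,
  c_k = sigma^2 * sum_{j=k..q} theta_j psi_{j-k}   (c_k = 0 for k > q),
using gamma(-m) = gamma(m).
psi-weights needed (psi_j = theta_j + sum_i phi_i psi_{j-i}):
  psi_1 = theta_1 + phi_1 = -0.352 + (0.459) = 0.107
Right-hand sides:
  c_0 = sigma^2 (1 + theta_1 psi_1) = 3 * (1 + (-0.352)(0.107)) = 3 * 0.962336 = 2.887008
  c_1 = sigma^2 theta_1 = 3 * (-0.352) = -1.056
  c_2 = 0
Equations for k = 0, 1, 2 (AR order 2, c_2 = 0):
  (E0) gamma(0) = phi_1 gamma(1) + phi_2 gamma(2) + c_0
  (E1) gamma(1) = phi_1 gamma(0) + phi_2 gamma(1) + c_1
  (E2) gamma(2) = phi_1 gamma(1) + phi_2 gamma(0)
From (E1): gamma(1) = A gamma(0) + B with
  A = phi_1 / (1 - phi_2) = 0.459 / 1.391 = 0.329978,   B = c_1 / (1 - phi_2) = -1.056 / 1.391 = -0.759166.
Insert (E2) into (E0): gamma(0) (1 - phi_2^2) = phi_1 (1 + phi_2) gamma(1) + c_0.
  phi_1 (1 + phi_2) = (0.459)(0.609) = 0.279531,   1 - phi_2^2 = 0.847119.
Replace gamma(1) by A gamma(0) + B and collect gamma(0):
  gamma(0) [0.847119 - (0.279531)(0.329978)] = (0.279531)(-0.759166) + 2.887008
  gamma(0) * 0.75488 = 2.674798
  gamma(0) = 2.674798 / 0.75488 = 3.543342.
  gamma(1) = A gamma(0) + B = (0.329978)(3.543342) + (-0.759166) = 0.41006.
Therefore gamma(1) = 0.4101 (to 4 decimal places).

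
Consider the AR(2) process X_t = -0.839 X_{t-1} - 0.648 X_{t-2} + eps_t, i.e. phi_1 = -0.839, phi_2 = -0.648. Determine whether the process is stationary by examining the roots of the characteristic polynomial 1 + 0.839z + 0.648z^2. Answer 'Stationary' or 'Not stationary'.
\text{Stationary}

The AR(p) characteristic polynomial is P(z) = 1 + 0.839z + 0.648z^2.
Stationarity requires all roots to lie outside the unit circle, i.e. |z| > 1 for every root.
Set 1 + (0.839) z + (0.648) z^2 = 0, i.e. a z^2 + b z + c = 0 with a = 0.648, b = 0.839, c = 1.
Discriminant D = b^2 - 4ac = (0.839)^2 - 4*(0.648)*1 = 0.703921 - (2.592) = -1.888079.
D < 0, so the roots are the complex-conjugate pair z = (-b +/- i sqrt(-D)) / (2a) = -0.6474 +/- 1.0602i.
For a conjugate pair |z|^2 = z * conj(z) = (product of roots) = c/a = 1/(0.648) = 1.54321, so |z| = sqrt(1.54321) = 1.2423 for both roots.
Moduli of all roots: 1.2423, 1.2423.
All moduli strictly greater than 1? Yes.
Verdict: Stationary.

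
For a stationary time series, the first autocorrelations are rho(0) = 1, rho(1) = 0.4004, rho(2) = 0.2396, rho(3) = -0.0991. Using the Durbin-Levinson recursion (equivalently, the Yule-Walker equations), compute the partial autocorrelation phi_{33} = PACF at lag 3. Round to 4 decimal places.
\phi_{33} = -0.2689

The PACF at lag k is phi_{kk}, the last component of the solution
to the Yule-Walker system G_k phi = r_k where
  (G_k)_{ij} = rho(|i - j|), (r_k)_i = rho(i), i,j = 1..k.
Equivalently, Durbin-Levinson gives phi_{kk} iteratively:
  phi_{11} = rho(1)
  phi_{kk} = [rho(k) - sum_{j=1..k-1} phi_{k-1,j} rho(k-j)]
            / [1 - sum_{j=1..k-1} phi_{k-1,j} rho(j)],
  phi_{k,j} = phi_{k-1,j} - phi_{kk} phi_{k-1,k-j},  j = 1..k-1.
Step k = 1:
  phi_11 = rho(1) = 0.4004.
Step k = 2:
  phi_22 = [rho(2) - phi_11 rho(1)] / [1 - phi_11 rho(1)] = [0.2396 - (0.4004)(0.4004)] / [1 - (0.4004)(0.4004)]
         = 0.07927984 / 0.83967984 = 0.094417.
  Update: phi_21 = phi_11 - phi_22 phi_11 = 0.4004 - (0.094417)(0.4004) = 0.362596.
Step k = 3:
  phi_33 = [rho(3) - phi_21 rho(2) - phi_22 rho(1)] / [1 - phi_21 rho(1) - phi_22 rho(2)]
    numerator   = -0.0991 - (0.362596)(0.2396) - (0.094417)(0.4004) = -0.22378236
    denominator = 1 - (0.362596)(0.4004) - (0.094417)(0.2396) = 0.8321945
  phi_33 = -0.22378236 / 0.8321945 = -0.2689.
Therefore phi_{33} = -0.2689.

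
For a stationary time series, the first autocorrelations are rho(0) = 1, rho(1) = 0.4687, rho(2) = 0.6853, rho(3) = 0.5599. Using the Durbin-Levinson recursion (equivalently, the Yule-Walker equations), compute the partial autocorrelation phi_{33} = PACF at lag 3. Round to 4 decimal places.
\phi_{33} = 0.2999

The PACF at lag k is phi_{kk}, the last component of the solution
to the Yule-Walker system G_k phi = r_k where
  (G_k)_{ij} = rho(|i - j|), (r_k)_i = rho(i), i,j = 1..k.
Equivalently, Durbin-Levinson gives phi_{kk} iteratively:
  phi_{11} = rho(1)
  phi_{kk} = [rho(k) - sum_{j=1..k-1} phi_{k-1,j} rho(k-j)]
            / [1 - sum_{j=1..k-1} phi_{k-1,j} rho(j)],
  phi_{k,j} = phi_{k-1,j} - phi_{kk} phi_{k-1,k-j},  j = 1..k-1.
Step k = 1:
  phi_11 = rho(1) = 0.4687.
Step k = 2:
  phi_22 = [rho(2) - phi_11 rho(1)] / [1 - phi_11 rho(1)] = [0.6853 - (0.4687)(0.4687)] / [1 - (0.4687)(0.4687)]
         = 0.46562031 / 0.78032031 = 0.596704.
  Update: phi_21 = phi_11 - phi_22 phi_11 = 0.4687 - (0.596704)(0.4687) = 0.189025.
Step k = 3:
  phi_33 = [rho(3) - phi_21 rho(2) - phi_22 rho(1)] / [1 - phi_21 rho(1) - phi_22 rho(2)]
    numerator   = 0.5599 - (0.189025)(0.6853) - (0.596704)(0.4687) = 0.1506861
    denominator = 1 - (0.189025)(0.4687) - (0.596704)(0.6853) = 0.50248277
  phi_33 = 0.1506861 / 0.50248277 = 0.2999.
Therefore phi_{33} = 0.2999.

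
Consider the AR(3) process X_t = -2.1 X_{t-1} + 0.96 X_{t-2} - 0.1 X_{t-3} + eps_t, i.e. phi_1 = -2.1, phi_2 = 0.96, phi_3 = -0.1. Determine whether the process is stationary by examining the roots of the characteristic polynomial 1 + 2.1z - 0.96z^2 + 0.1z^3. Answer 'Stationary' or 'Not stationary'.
\text{Not stationary}

The AR(p) characteristic polynomial is P(z) = 1 + 2.1z - 0.96z^2 + 0.1z^3.
Stationarity requires all roots to lie outside the unit circle, i.e. |z| > 1 for every root.
Degree 3: look for a simple real root z0 first, then factor out (1 - z/z0) and solve the remaining quadratic.
Testing z0 = -0.4: P(-0.4) = 1 + (2.1)(-0.4) + (-0.96)(-0.4)^2 + (0.1)(-0.4)^3
  = 1 + (-0.84) + (-0.1536) + (-0.0064) = 0.  So z_0 = -0.4 is a root, |z_0| = 0.4.
Divide out the factor (1 + 2.5 z) = (1 - z/z0) (since 1/z0 = -2.5):
  P(z) = (1 + 2.5 z)(1 + (-0.4) z + (0.04) z^2)
  [check: z-coef -0.4 - (-2.5) = 2.1; z^2-coef 0.04 - (-2.5)(-0.4) = -0.96; z^3-coef -(-2.5)(0.04) = 0.1.]
Remaining roots from the quadratic factor 1 + (-0.4) z + (0.04) z^2:
  Set 1 + (-0.4) z + (0.04) z^2 = 0, i.e. a z^2 + b z + c = 0 with a = 0.04, b = -0.4, c = 1.
  Discriminant D = b^2 - 4ac = (-0.4)^2 - 4*(0.04)*1 = 0.16 - (0.16) = 0.
  D >= 0, so the roots are real: z = (-b +/- sqrt(D)) / (2a) = (0.4 +/- 0) / (0.08).
    z_1 = (0.4 + 0) / (0.08) = 5,   |z_1| = 5.
    z_2 = (0.4 - 0) / (0.08) = 5,   |z_2| = 5.
Moduli of all roots: 0.4000, 5.0000, 5.0000.
All moduli strictly greater than 1? No.
Verdict: Not stationary.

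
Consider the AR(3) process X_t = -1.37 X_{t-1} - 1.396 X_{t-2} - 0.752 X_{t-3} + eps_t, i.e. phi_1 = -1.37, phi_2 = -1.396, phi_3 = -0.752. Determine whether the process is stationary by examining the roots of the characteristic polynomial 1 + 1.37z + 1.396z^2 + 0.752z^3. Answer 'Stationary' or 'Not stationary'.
\text{Stationary}

The AR(p) characteristic polynomial is P(z) = 1 + 1.37z + 1.396z^2 + 0.752z^3.
Stationarity requires all roots to lie outside the unit circle, i.e. |z| > 1 for every root.
Degree 3: look for a simple real root z0 first, then factor out (1 - z/z0) and solve the remaining quadratic.
Testing z0 = -1.25: P(-1.25) = 1 + (1.37)(-1.25) + (1.396)(-1.25)^2 + (0.752)(-1.25)^3
  = 1 + (-1.7125) + (2.18125) + (-1.46875) = 0.  So z_0 = -1.25 is a root, |z_0| = 1.25.
Divide out the factor (1 + 0.8 z) = (1 - z/z0) (since 1/z0 = -0.8):
  P(z) = (1 + 0.8 z)(1 + (0.57) z + (0.94) z^2)
  [check: z-coef 0.57 - (-0.8) = 1.37; z^2-coef 0.94 - (-0.8)(0.57) = 1.396; z^3-coef -(-0.8)(0.94) = 0.752.]
Remaining roots from the quadratic factor 1 + (0.57) z + (0.94) z^2:
  Set 1 + (0.57) z + (0.94) z^2 = 0, i.e. a z^2 + b z + c = 0 with a = 0.94, b = 0.57, c = 1.
  Discriminant D = b^2 - 4ac = (0.57)^2 - 4*(0.94)*1 = 0.3249 - (3.76) = -3.4351.
  D < 0, so the roots are the complex-conjugate pair z = (-b +/- i sqrt(-D)) / (2a) = -0.3032 +/- 0.9859i.
  For a conjugate pair |z|^2 = z * conj(z) = (product of roots) = c/a = 1/(0.94) = 1.06383, so |z| = sqrt(1.06383) = 1.0314 for both roots.
Moduli of all roots: 1.2500, 1.0314, 1.0314.
All moduli strictly greater than 1? Yes.
Verdict: Stationary.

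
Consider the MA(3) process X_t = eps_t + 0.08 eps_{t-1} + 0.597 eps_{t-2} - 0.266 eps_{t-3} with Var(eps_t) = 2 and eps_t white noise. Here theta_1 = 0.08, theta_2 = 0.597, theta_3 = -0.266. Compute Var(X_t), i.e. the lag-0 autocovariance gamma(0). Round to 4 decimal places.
\gamma(0) = 2.8671

For an MA(q) process X_t = eps_t + sum_i theta_i eps_{t-i} with
Var(eps_t) = sigma^2, the variance is
  gamma(0) = sigma^2 * (1 + sum_i theta_i^2).
  sum_i theta_i^2 = (0.08)^2 + (0.597)^2 + (-0.266)^2 = 0.0064 + 0.356409 + 0.070756 = 0.433565.
  gamma(0) = 2 * (1 + 0.433565) = 2 * 1.433565 = 2.86713, which rounds to 2.8671.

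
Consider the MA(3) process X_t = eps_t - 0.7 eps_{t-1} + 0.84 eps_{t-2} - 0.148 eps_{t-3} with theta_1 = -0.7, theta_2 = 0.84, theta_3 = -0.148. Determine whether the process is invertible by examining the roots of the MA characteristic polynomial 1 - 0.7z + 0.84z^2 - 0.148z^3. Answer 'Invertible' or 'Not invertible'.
\text{Invertible}

The MA(q) characteristic polynomial is P(z) = 1 - 0.7z + 0.84z^2 - 0.148z^3.
Invertibility requires all roots to lie outside the unit circle, i.e. |z| > 1 for every root.
Degree 3: look for a simple real root z0 first, then factor out (1 - z/z0) and solve the remaining quadratic.
Testing z0 = 5: P(5) = 1 + (-0.7)(5) + (0.84)(5)^2 + (-0.148)(5)^3
  = 1 + (-3.5) + (21) + (-18.5) = 0.  So z_0 = 5 is a root, |z_0| = 5.
Divide out the factor (1 - 0.2 z) = (1 - z/z0) (since 1/z0 = 0.2):
  P(z) = (1 - 0.2 z)(1 + (-0.5) z + (0.74) z^2)
  [check: z-coef -0.5 - (0.2) = -0.7; z^2-coef 0.74 - (0.2)(-0.5) = 0.84; z^3-coef -(0.2)(0.74) = -0.148.]
Remaining roots from the quadratic factor 1 + (-0.5) z + (0.74) z^2:
  Set 1 + (-0.5) z + (0.74) z^2 = 0, i.e. a z^2 + b z + c = 0 with a = 0.74, b = -0.5, c = 1.
  Discriminant D = b^2 - 4ac = (-0.5)^2 - 4*(0.74)*1 = 0.25 - (2.96) = -2.71.
  D < 0, so the roots are the complex-conjugate pair z = (-b +/- i sqrt(-D)) / (2a) = 0.3378 +/- 1.1123i.
  For a conjugate pair |z|^2 = z * conj(z) = (product of roots) = c/a = 1/(0.74) = 1.351351, so |z| = sqrt(1.351351) = 1.1625 for both roots.
Moduli of all roots: 5.0000, 1.1625, 1.1625.
All moduli strictly greater than 1? Yes.
Verdict: Invertible.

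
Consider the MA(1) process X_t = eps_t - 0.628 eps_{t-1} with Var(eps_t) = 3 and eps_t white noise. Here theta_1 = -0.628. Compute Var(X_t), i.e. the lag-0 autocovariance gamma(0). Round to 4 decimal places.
\gamma(0) = 4.1832

For an MA(q) process X_t = eps_t + sum_i theta_i eps_{t-i} with
Var(eps_t) = sigma^2, the variance is
  gamma(0) = sigma^2 * (1 + sum_i theta_i^2).
  sum_i theta_i^2 = (-0.628)^2 = 0.394384.
  gamma(0) = 3 * (1 + 0.394384) = 3 * 1.394384 = 4.183152, which rounds to 4.1832.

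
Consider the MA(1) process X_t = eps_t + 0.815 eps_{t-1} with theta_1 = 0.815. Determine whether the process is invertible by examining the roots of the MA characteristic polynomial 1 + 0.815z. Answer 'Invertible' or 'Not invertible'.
\text{Invertible}

The MA(q) characteristic polynomial is P(z) = 1 + 0.815z.
Invertibility requires all roots to lie outside the unit circle, i.e. |z| > 1 for every root.
This is linear in z: 1 + (0.815) z = 0  =>  z = -1/(0.815) = -1.226994,  |z| = 1.226994.
Moduli of all roots: 1.2270.
All moduli strictly greater than 1? Yes.
Verdict: Invertible.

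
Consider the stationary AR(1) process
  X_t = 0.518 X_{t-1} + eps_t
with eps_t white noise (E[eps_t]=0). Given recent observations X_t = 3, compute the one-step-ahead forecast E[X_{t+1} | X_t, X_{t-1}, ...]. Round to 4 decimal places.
E[X_{t+1} \mid \mathcal F_t] = 1.5540

For an AR(p) model X_t = c + sum_i phi_i X_{t-i} + eps_t, the
one-step-ahead conditional mean is
  E[X_{t+1} | X_t, ...] = c + sum_i phi_i X_{t+1-i}.
Substitute known values:
  E[X_{t+1} | ...] = (0.518) * (3)
                   = 1.5540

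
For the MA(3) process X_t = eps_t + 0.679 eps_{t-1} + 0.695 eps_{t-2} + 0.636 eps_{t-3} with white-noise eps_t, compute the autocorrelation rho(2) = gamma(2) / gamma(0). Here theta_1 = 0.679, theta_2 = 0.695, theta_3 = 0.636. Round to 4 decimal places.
\rho(2) = 0.4798

For an MA(q) process with theta_0 = 1, the autocovariance is
  gamma(k) = sigma^2 * sum_{i=0..q-k} theta_i * theta_{i+k},
and rho(k) = gamma(k) / gamma(0). Sigma^2 cancels.
  numerator   = (1)*(0.695) + (0.679)*(0.636) = 1.126844.
  denominator = (1)^2 + (0.679)^2 + (0.695)^2 + (0.636)^2 = 2.348562.
  rho(2) = 1.126844 / 2.348562 = 0.4798.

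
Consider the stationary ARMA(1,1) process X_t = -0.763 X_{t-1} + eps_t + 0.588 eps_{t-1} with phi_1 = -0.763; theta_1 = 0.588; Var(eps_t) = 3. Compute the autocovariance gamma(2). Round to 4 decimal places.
\gamma(2) = 0.5286

Multiply the model equation by X_{t-k} and take expectations. With theta_0 = psi_0 = 1 and psi_j the MA(infinity) weights, this gives
  gamma(k) - sum_i phi_i gamma(k-i) = c_k,
  c_k = sigma^2 * sum_{j=k..q} theta_j psi_{j-k}   (c_k = 0 for k > q),
using gamma(-m) = gamma(m).
psi-weights needed (psi_j = theta_j + sum_i phi_i psi_{j-i}):
  psi_1 = theta_1 + phi_1 = 0.588 + (-0.763) = -0.175
Right-hand sides:
  c_0 = sigma^2 (1 + theta_1 psi_1) = 3 * (1 + (0.588)(-0.175)) = 3 * 0.8971 = 2.6913
  c_1 = sigma^2 theta_1 = 3 * (0.588) = 1.764
  c_2 = 0
Equations for k = 0 and k = 1 (AR order 1):
  gamma(0) = phi_1 gamma(1) + c_0
  gamma(1) = phi_1 gamma(0) + c_1
Substituting the second into the first: gamma(0) (1 - phi_1^2) = c_0 + phi_1 c_1, so
  gamma(0) = (c_0 + phi_1 c_1) / (1 - phi_1^2) = (2.6913 + (-0.763)(1.764)) / (1 - (-0.763)^2) = 1.345368 / 0.417831 = 3.219886.
  gamma(1) = phi_1 gamma(0) + c_1 = (-0.763)(3.219886) + (1.764) = -0.692773.
For k = 2 (> q): gamma(2) = phi_1 gamma(1) = (-0.763)(-0.692773) = 0.528586.
Therefore gamma(2) = 0.5286 (to 4 decimal places).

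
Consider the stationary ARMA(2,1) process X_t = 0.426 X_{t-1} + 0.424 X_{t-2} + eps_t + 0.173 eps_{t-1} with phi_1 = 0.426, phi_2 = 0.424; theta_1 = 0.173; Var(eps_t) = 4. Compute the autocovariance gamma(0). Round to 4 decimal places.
\gamma(0) = 13.8419

Multiply the model equation by X_{t-k} and take expectations. With theta_0 = psi_0 = 1 and psi_j the MA(infinity) weights, this gives
  gamma(k) - sum_i phi_i gamma(k-i) = c_k,
  c_k = sigma^2 * sum_{j=k..q} theta_j psi_{j-k}   (c_k = 0 for k > q),
using gamma(-m) = gamma(m).
psi-weights needed (psi_j = theta_j + sum_i phi_i psi_{j-i}):
  psi_1 = theta_1 + phi_1 = 0.173 + (0.426) = 0.599
Right-hand sides:
  c_0 = sigma^2 (1 + theta_1 psi_1) = 4 * (1 + (0.173)(0.599)) = 4 * 1.103627 = 4.414508
  c_1 = sigma^2 theta_1 = 4 * (0.173) = 0.692
  c_2 = 0
Equations for k = 0, 1, 2 (AR order 2, c_2 = 0):
  (E0) gamma(0) = phi_1 gamma(1) + phi_2 gamma(2) + c_0
  (E1) gamma(1) = phi_1 gamma(0) + phi_2 gamma(1) + c_1
  (E2) gamma(2) = phi_1 gamma(1) + phi_2 gamma(0)
From (E1): gamma(1) = A gamma(0) + B with
  A = phi_1 / (1 - phi_2) = 0.426 / 0.576 = 0.739583,   B = c_1 / (1 - phi_2) = 0.692 / 0.576 = 1.201389.
Insert (E2) into (E0): gamma(0) (1 - phi_2^2) = phi_1 (1 + phi_2) gamma(1) + c_0.
  phi_1 (1 + phi_2) = (0.426)(1.424) = 0.606624,   1 - phi_2^2 = 0.820224.
Replace gamma(1) by A gamma(0) + B and collect gamma(0):
  gamma(0) [0.820224 - (0.606624)(0.739583)] = (0.606624)(1.201389) + 4.414508
  gamma(0) * 0.371575 = 5.143299
  gamma(0) = 5.143299 / 0.371575 = 13.841887.
Therefore gamma(0) = 13.8419 (to 4 decimal places).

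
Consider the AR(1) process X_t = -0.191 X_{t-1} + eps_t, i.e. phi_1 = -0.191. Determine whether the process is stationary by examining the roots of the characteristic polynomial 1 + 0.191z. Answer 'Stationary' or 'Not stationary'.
\text{Stationary}

The AR(p) characteristic polynomial is P(z) = 1 + 0.191z.
Stationarity requires all roots to lie outside the unit circle, i.e. |z| > 1 for every root.
This is linear in z: 1 + (0.191) z = 0  =>  z = -1/(0.191) = -5.235602,  |z| = 5.235602.
Moduli of all roots: 5.2356.
All moduli strictly greater than 1? Yes.
Verdict: Stationary.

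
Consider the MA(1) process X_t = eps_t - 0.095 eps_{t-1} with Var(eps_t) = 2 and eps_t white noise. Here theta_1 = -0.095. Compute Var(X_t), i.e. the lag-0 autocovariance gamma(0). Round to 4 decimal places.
\gamma(0) = 2.0181

For an MA(q) process X_t = eps_t + sum_i theta_i eps_{t-i} with
Var(eps_t) = sigma^2, the variance is
  gamma(0) = sigma^2 * (1 + sum_i theta_i^2).
  sum_i theta_i^2 = (-0.095)^2 = 0.009025.
  gamma(0) = 2 * (1 + 0.009025) = 2 * 1.009025 = 2.01805, which rounds to 2.0181.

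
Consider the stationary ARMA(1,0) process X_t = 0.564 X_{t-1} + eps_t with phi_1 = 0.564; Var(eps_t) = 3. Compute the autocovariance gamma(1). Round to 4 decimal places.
\gamma(1) = 2.4813

Multiply the model equation by X_{t-k} and take expectations. With theta_0 = psi_0 = 1 and psi_j the MA(infinity) weights, this gives
  gamma(k) - sum_i phi_i gamma(k-i) = c_k,
  c_k = sigma^2 * sum_{j=k..q} theta_j psi_{j-k}   (c_k = 0 for k > q),
using gamma(-m) = gamma(m).
Pure AR (q = 0): c_0 = sigma^2 = 3, c_k = 0 for k >= 1.
Equations for k = 0 and k = 1 (AR order 1):
  gamma(0) = phi_1 gamma(1) + c_0
  gamma(1) = phi_1 gamma(0) + c_1
Substituting the second into the first: gamma(0) (1 - phi_1^2) = c_0 + phi_1 c_1, so
  gamma(0) = c_0 / (1 - phi_1^2) = 3 / (1 - (0.564)^2) = 3 / 0.681904 = 4.399446.
  gamma(1) = phi_1 gamma(0) = (0.564)(4.399446) = 2.481288.
Therefore gamma(1) = 2.4813 (to 4 decimal places).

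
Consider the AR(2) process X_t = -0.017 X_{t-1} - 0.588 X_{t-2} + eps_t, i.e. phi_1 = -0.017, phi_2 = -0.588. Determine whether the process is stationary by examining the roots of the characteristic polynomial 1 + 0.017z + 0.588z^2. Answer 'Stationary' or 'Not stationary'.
\text{Stationary}

The AR(p) characteristic polynomial is P(z) = 1 + 0.017z + 0.588z^2.
Stationarity requires all roots to lie outside the unit circle, i.e. |z| > 1 for every root.
Set 1 + (0.017) z + (0.588) z^2 = 0, i.e. a z^2 + b z + c = 0 with a = 0.588, b = 0.017, c = 1.
Discriminant D = b^2 - 4ac = (0.017)^2 - 4*(0.588)*1 = 0.000289 - (2.352) = -2.351711.
D < 0, so the roots are the complex-conjugate pair z = (-b +/- i sqrt(-D)) / (2a) = -0.0145 +/- 1.304i.
For a conjugate pair |z|^2 = z * conj(z) = (product of roots) = c/a = 1/(0.588) = 1.70068, so |z| = sqrt(1.70068) = 1.3041 for both roots.
Moduli of all roots: 1.3041, 1.3041.
All moduli strictly greater than 1? Yes.
Verdict: Stationary.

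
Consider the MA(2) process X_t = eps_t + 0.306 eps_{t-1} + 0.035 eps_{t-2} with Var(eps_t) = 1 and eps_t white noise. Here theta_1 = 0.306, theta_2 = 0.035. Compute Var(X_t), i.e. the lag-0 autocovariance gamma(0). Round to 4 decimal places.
\gamma(0) = 1.0949

For an MA(q) process X_t = eps_t + sum_i theta_i eps_{t-i} with
Var(eps_t) = sigma^2, the variance is
  gamma(0) = sigma^2 * (1 + sum_i theta_i^2).
  sum_i theta_i^2 = (0.306)^2 + (0.035)^2 = 0.093636 + 0.001225 = 0.094861.
  gamma(0) = 1 * (1 + 0.094861) = 1 * 1.094861 = 1.094861, which rounds to 1.0949.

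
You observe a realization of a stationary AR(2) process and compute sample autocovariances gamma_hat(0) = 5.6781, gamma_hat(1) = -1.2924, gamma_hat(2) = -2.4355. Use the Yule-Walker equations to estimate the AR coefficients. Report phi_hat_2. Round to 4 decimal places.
\hat\phi_{2} = -0.5070

The Yule-Walker equations for an AR(p) process read, in matrix form,
  Gamma_p phi = r_p,   with   (Gamma_p)_{ij} = gamma(|i - j|),
                       (r_p)_i = gamma(i),   i,j = 1..p.
Substitute the sample gammas (Toeplitz matrix and right-hand side of size 2):
  Gamma_p = [[5.6781, -1.2924], [-1.2924, 5.6781]]
  r_p     = [-1.2924, -2.4355]
Written out:
  5.6781 phi_1 - 1.2924 phi_2 = -1.2924
  -1.2924 phi_1 + 5.6781 phi_2 = -2.4355
Solve by Cramer's rule:
  det = gamma(0)^2 - gamma(1)^2 = (5.6781)^2 - (-1.2924)^2 = 32.24081961 - 1.67029776 = 30.57052185
  phi_hat_1 = [gamma(1) gamma(0) - gamma(1) gamma(2)] / det = [(-1.2924)(5.6781) - (-1.2924)(-2.4355)] / 30.57052185 = -10.48601664 / 30.57052185 = -0.343
  phi_hat_2 = [gamma(0) gamma(2) - gamma(1)^2] / det = [(5.6781)(-2.4355) - (-1.2924)^2] / 30.57052185 = -15.49931031 / 30.57052185 = -0.507
So phi_hat = [-0.3430, -0.5070].
Therefore phi_hat_2 = -0.5070.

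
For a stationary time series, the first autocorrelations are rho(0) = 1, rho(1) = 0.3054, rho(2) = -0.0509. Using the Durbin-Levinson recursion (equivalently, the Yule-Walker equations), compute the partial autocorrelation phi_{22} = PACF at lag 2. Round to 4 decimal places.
\phi_{22} = -0.1590

The PACF at lag k is phi_{kk}, the last component of the solution
to the Yule-Walker system G_k phi = r_k where
  (G_k)_{ij} = rho(|i - j|), (r_k)_i = rho(i), i,j = 1..k.
Equivalently, Durbin-Levinson gives phi_{kk} iteratively:
  phi_{11} = rho(1)
  phi_{kk} = [rho(k) - sum_{j=1..k-1} phi_{k-1,j} rho(k-j)]
            / [1 - sum_{j=1..k-1} phi_{k-1,j} rho(j)],
  phi_{k,j} = phi_{k-1,j} - phi_{kk} phi_{k-1,k-j},  j = 1..k-1.
Step k = 1:
  phi_11 = rho(1) = 0.3054.
Step k = 2:
  phi_22 = [rho(2) - phi_11 rho(1)] / [1 - phi_11 rho(1)] = [-0.0509 - (0.3054)(0.3054)] / [1 - (0.3054)(0.3054)]
         = -0.14416916 / 0.90673084 = -0.159.
Therefore phi_{22} = -0.1590.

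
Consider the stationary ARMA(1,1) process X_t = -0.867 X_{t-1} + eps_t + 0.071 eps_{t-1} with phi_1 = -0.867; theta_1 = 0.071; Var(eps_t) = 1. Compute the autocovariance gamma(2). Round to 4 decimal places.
\gamma(2) = 2.6082

Multiply the model equation by X_{t-k} and take expectations. With theta_0 = psi_0 = 1 and psi_j the MA(infinity) weights, this gives
  gamma(k) - sum_i phi_i gamma(k-i) = c_k,
  c_k = sigma^2 * sum_{j=k..q} theta_j psi_{j-k}   (c_k = 0 for k > q),
using gamma(-m) = gamma(m).
psi-weights needed (psi_j = theta_j + sum_i phi_i psi_{j-i}):
  psi_1 = theta_1 + phi_1 = 0.071 + (-0.867) = -0.796
Right-hand sides:
  c_0 = sigma^2 (1 + theta_1 psi_1) = 1 * (1 + (0.071)(-0.796)) = 1 * 0.943484 = 0.943484
  c_1 = sigma^2 theta_1 = 1 * (0.071) = 0.071
  c_2 = 0
Equations for k = 0 and k = 1 (AR order 1):
  gamma(0) = phi_1 gamma(1) + c_0
  gamma(1) = phi_1 gamma(0) + c_1
Substituting the second into the first: gamma(0) (1 - phi_1^2) = c_0 + phi_1 c_1, so
  gamma(0) = (c_0 + phi_1 c_1) / (1 - phi_1^2) = (0.943484 + (-0.867)(0.071)) / (1 - (-0.867)^2) = 0.881927 / 0.248311 = 3.551703.
  gamma(1) = phi_1 gamma(0) + c_1 = (-0.867)(3.551703) + (0.071) = -3.008327.
For k = 2 (> q): gamma(2) = phi_1 gamma(1) = (-0.867)(-3.008327) = 2.608219.
Therefore gamma(2) = 2.6082 (to 4 decimal places).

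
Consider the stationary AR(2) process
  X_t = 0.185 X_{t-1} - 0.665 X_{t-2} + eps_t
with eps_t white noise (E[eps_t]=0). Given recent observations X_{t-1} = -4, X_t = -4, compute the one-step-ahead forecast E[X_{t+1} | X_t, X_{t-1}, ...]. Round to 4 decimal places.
E[X_{t+1} \mid \mathcal F_t] = 1.9200

For an AR(p) model X_t = c + sum_i phi_i X_{t-i} + eps_t, the
one-step-ahead conditional mean is
  E[X_{t+1} | X_t, ...] = c + sum_i phi_i X_{t+1-i}.
Substitute known values:
  E[X_{t+1} | ...] = (0.185) * (-4) + (-0.665) * (-4)
                   = 1.9200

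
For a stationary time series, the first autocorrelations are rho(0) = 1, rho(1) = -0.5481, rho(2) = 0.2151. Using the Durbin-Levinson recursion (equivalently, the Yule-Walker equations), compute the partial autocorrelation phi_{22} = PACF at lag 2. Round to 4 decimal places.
\phi_{22} = -0.1219

The PACF at lag k is phi_{kk}, the last component of the solution
to the Yule-Walker system G_k phi = r_k where
  (G_k)_{ij} = rho(|i - j|), (r_k)_i = rho(i), i,j = 1..k.
Equivalently, Durbin-Levinson gives phi_{kk} iteratively:
  phi_{11} = rho(1)
  phi_{kk} = [rho(k) - sum_{j=1..k-1} phi_{k-1,j} rho(k-j)]
            / [1 - sum_{j=1..k-1} phi_{k-1,j} rho(j)],
  phi_{k,j} = phi_{k-1,j} - phi_{kk} phi_{k-1,k-j},  j = 1..k-1.
Step k = 1:
  phi_11 = rho(1) = -0.5481.
Step k = 2:
  phi_22 = [rho(2) - phi_11 rho(1)] / [1 - phi_11 rho(1)] = [0.2151 - (-0.5481)(-0.5481)] / [1 - (-0.5481)(-0.5481)]
         = -0.08531361 / 0.69958639 = -0.1219.
Therefore phi_{22} = -0.1219.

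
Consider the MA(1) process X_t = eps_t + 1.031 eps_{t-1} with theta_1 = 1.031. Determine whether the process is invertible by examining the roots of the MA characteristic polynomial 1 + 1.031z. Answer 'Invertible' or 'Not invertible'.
\text{Not invertible}

The MA(q) characteristic polynomial is P(z) = 1 + 1.031z.
Invertibility requires all roots to lie outside the unit circle, i.e. |z| > 1 for every root.
This is linear in z: 1 + (1.031) z = 0  =>  z = -1/(1.031) = -0.969932,  |z| = 0.969932.
Moduli of all roots: 0.9699.
All moduli strictly greater than 1? No.
Verdict: Not invertible.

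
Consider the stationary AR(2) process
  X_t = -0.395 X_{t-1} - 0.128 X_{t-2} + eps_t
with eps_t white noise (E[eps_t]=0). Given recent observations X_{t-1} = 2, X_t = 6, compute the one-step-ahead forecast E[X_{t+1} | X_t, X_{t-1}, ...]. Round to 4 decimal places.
E[X_{t+1} \mid \mathcal F_t] = -2.6260

For an AR(p) model X_t = c + sum_i phi_i X_{t-i} + eps_t, the
one-step-ahead conditional mean is
  E[X_{t+1} | X_t, ...] = c + sum_i phi_i X_{t+1-i}.
Substitute known values:
  E[X_{t+1} | ...] = (-0.395) * (6) + (-0.128) * (2)
                   = -2.6260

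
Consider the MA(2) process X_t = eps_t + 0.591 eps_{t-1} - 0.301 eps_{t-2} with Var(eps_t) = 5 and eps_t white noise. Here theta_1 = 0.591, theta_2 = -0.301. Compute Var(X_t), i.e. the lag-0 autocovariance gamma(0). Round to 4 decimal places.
\gamma(0) = 7.1994

For an MA(q) process X_t = eps_t + sum_i theta_i eps_{t-i} with
Var(eps_t) = sigma^2, the variance is
  gamma(0) = sigma^2 * (1 + sum_i theta_i^2).
  sum_i theta_i^2 = (0.591)^2 + (-0.301)^2 = 0.349281 + 0.090601 = 0.439882.
  gamma(0) = 5 * (1 + 0.439882) = 5 * 1.439882 = 7.19941, which rounds to 7.1994.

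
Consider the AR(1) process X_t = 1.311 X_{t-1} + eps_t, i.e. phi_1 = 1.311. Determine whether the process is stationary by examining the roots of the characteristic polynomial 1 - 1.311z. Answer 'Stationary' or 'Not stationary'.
\text{Not stationary}

The AR(p) characteristic polynomial is P(z) = 1 - 1.311z.
Stationarity requires all roots to lie outside the unit circle, i.e. |z| > 1 for every root.
This is linear in z: 1 + (-1.311) z = 0  =>  z = -1/(-1.311) = 0.762777,  |z| = 0.762777.
Moduli of all roots: 0.7628.
All moduli strictly greater than 1? No.
Verdict: Not stationary.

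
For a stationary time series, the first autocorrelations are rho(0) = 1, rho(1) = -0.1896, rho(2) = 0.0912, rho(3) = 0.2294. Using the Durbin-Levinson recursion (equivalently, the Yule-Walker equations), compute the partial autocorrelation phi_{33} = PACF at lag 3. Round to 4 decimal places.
\phi_{33} = 0.2670

The PACF at lag k is phi_{kk}, the last component of the solution
to the Yule-Walker system G_k phi = r_k where
  (G_k)_{ij} = rho(|i - j|), (r_k)_i = rho(i), i,j = 1..k.
Equivalently, Durbin-Levinson gives phi_{kk} iteratively:
  phi_{11} = rho(1)
  phi_{kk} = [rho(k) - sum_{j=1..k-1} phi_{k-1,j} rho(k-j)]
            / [1 - sum_{j=1..k-1} phi_{k-1,j} rho(j)],
  phi_{k,j} = phi_{k-1,j} - phi_{kk} phi_{k-1,k-j},  j = 1..k-1.
Step k = 1:
  phi_11 = rho(1) = -0.1896.
Step k = 2:
  phi_22 = [rho(2) - phi_11 rho(1)] / [1 - phi_11 rho(1)] = [0.0912 - (-0.1896)(-0.1896)] / [1 - (-0.1896)(-0.1896)]
         = 0.05525184 / 0.96405184 = 0.057312.
  Update: phi_21 = phi_11 - phi_22 phi_11 = -0.1896 - (0.057312)(-0.1896) = -0.178734.
Step k = 3:
  phi_33 = [rho(3) - phi_21 rho(2) - phi_22 rho(1)] / [1 - phi_21 rho(1) - phi_22 rho(2)]
    numerator   = 0.2294 - (-0.178734)(0.0912) - (0.057312)(-0.1896) = 0.25656688
    denominator = 1 - (-0.178734)(-0.1896) - (0.057312)(0.0912) = 0.96088524
  phi_33 = 0.25656688 / 0.96088524 = 0.267.
Therefore phi_{33} = 0.2670.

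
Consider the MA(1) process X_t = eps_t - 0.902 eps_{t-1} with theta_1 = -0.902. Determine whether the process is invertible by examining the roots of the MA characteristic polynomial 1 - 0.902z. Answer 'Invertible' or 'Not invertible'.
\text{Invertible}

The MA(q) characteristic polynomial is P(z) = 1 - 0.902z.
Invertibility requires all roots to lie outside the unit circle, i.e. |z| > 1 for every root.
This is linear in z: 1 + (-0.902) z = 0  =>  z = -1/(-0.902) = 1.108647,  |z| = 1.108647.
Moduli of all roots: 1.1086.
All moduli strictly greater than 1? Yes.
Verdict: Invertible.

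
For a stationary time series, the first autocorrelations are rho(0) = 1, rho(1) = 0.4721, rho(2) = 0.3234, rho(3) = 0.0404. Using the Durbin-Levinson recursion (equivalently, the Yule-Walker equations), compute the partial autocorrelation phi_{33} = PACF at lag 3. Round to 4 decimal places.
\phi_{33} = -0.2010

The PACF at lag k is phi_{kk}, the last component of the solution
to the Yule-Walker system G_k phi = r_k where
  (G_k)_{ij} = rho(|i - j|), (r_k)_i = rho(i), i,j = 1..k.
Equivalently, Durbin-Levinson gives phi_{kk} iteratively:
  phi_{11} = rho(1)
  phi_{kk} = [rho(k) - sum_{j=1..k-1} phi_{k-1,j} rho(k-j)]
            / [1 - sum_{j=1..k-1} phi_{k-1,j} rho(j)],
  phi_{k,j} = phi_{k-1,j} - phi_{kk} phi_{k-1,k-j},  j = 1..k-1.
Step k = 1:
  phi_11 = rho(1) = 0.4721.
Step k = 2:
  phi_22 = [rho(2) - phi_11 rho(1)] / [1 - phi_11 rho(1)] = [0.3234 - (0.4721)(0.4721)] / [1 - (0.4721)(0.4721)]
         = 0.10052159 / 0.77712159 = 0.129351.
  Update: phi_21 = phi_11 - phi_22 phi_11 = 0.4721 - (0.129351)(0.4721) = 0.411033.
Step k = 3:
  phi_33 = [rho(3) - phi_21 rho(2) - phi_22 rho(1)] / [1 - phi_21 rho(1) - phi_22 rho(2)]
    numerator   = 0.0404 - (0.411033)(0.3234) - (0.129351)(0.4721) = -0.15359486
    denominator = 1 - (0.411033)(0.4721) - (0.129351)(0.3234) = 0.764119
  phi_33 = -0.15359486 / 0.764119 = -0.201.
Therefore phi_{33} = -0.2010.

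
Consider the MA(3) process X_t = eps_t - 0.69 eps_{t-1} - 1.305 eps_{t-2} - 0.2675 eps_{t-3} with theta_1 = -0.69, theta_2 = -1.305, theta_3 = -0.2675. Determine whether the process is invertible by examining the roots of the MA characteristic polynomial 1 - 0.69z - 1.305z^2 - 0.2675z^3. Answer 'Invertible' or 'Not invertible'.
\text{Not invertible}

The MA(q) characteristic polynomial is P(z) = 1 - 0.69z - 1.305z^2 - 0.2675z^3.
Invertibility requires all roots to lie outside the unit circle, i.e. |z| > 1 for every root.
Degree 3: look for a simple real root z0 first, then factor out (1 - z/z0) and solve the remaining quadratic.
Testing z0 = -4: P(-4) = 1 + (-0.69)(-4) + (-1.305)(-4)^2 + (-0.2675)(-4)^3
  = 1 + (2.76) + (-20.88) + (17.12) = 0.  So z_0 = -4 is a root, |z_0| = 4.
Divide out the factor (1 + 0.25 z) = (1 - z/z0) (since 1/z0 = -0.25):
  P(z) = (1 + 0.25 z)(1 + (-0.94) z + (-1.07) z^2)
  [check: z-coef -0.94 - (-0.25) = -0.69; z^2-coef -1.07 - (-0.25)(-0.94) = -1.305; z^3-coef -(-0.25)(-1.07) = -0.2675.]
Remaining roots from the quadratic factor 1 + (-0.94) z + (-1.07) z^2:
  Set 1 + (-0.94) z + (-1.07) z^2 = 0, i.e. a z^2 + b z + c = 0 with a = -1.07, b = -0.94, c = 1.
  Discriminant D = b^2 - 4ac = (-0.94)^2 - 4*(-1.07)*1 = 0.8836 - (-4.28) = 5.1636.
  D >= 0, so the roots are real: z = (-b +/- sqrt(D)) / (2a) = (0.94 +/- 2.272356) / (-2.14).
    z_1 = (0.94 + 2.272356) / (-2.14) = -1.5011,   |z_1| = 1.5011.
    z_2 = (0.94 - 2.272356) / (-2.14) = 0.6226,   |z_2| = 0.6226.
Moduli of all roots: 4.0000, 1.5011, 0.6226.
All moduli strictly greater than 1? No.
Verdict: Not invertible.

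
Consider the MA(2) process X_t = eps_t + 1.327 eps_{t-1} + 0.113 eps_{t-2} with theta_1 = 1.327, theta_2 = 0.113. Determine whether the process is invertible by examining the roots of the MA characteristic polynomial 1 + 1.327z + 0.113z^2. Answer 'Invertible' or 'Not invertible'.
\text{Not invertible}

The MA(q) characteristic polynomial is P(z) = 1 + 1.327z + 0.113z^2.
Invertibility requires all roots to lie outside the unit circle, i.e. |z| > 1 for every root.
Set 1 + (1.327) z + (0.113) z^2 = 0, i.e. a z^2 + b z + c = 0 with a = 0.113, b = 1.327, c = 1.
Discriminant D = b^2 - 4ac = (1.327)^2 - 4*(0.113)*1 = 1.760929 - (0.452) = 1.308929.
D >= 0, so the roots are real: z = (-b +/- sqrt(D)) / (2a) = (-1.327 +/- 1.144084) / (0.226).
  z_1 = (-1.327 + 1.144084) / (0.226) = -0.8094,   |z_1| = 0.8094.
  z_2 = (-1.327 - 1.144084) / (0.226) = -10.934,   |z_2| = 10.934.
Moduli of all roots: 0.8094, 10.9340.
All moduli strictly greater than 1? No.
Verdict: Not invertible.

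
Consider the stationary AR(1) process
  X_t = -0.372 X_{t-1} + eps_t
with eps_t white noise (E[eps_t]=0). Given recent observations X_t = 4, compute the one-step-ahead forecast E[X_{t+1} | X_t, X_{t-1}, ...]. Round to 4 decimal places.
E[X_{t+1} \mid \mathcal F_t] = -1.4880

For an AR(p) model X_t = c + sum_i phi_i X_{t-i} + eps_t, the
one-step-ahead conditional mean is
  E[X_{t+1} | X_t, ...] = c + sum_i phi_i X_{t+1-i}.
Substitute known values:
  E[X_{t+1} | ...] = (-0.372) * (4)
                   = -1.4880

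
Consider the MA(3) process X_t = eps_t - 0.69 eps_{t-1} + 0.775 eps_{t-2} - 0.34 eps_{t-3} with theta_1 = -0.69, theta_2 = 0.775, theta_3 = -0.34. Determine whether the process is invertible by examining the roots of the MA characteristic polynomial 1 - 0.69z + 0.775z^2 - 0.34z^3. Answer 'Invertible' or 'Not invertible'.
\text{Invertible}

The MA(q) characteristic polynomial is P(z) = 1 - 0.69z + 0.775z^2 - 0.34z^3.
Invertibility requires all roots to lie outside the unit circle, i.e. |z| > 1 for every root.
Degree 3: look for a simple real root z0 first, then factor out (1 - z/z0) and solve the remaining quadratic.
Testing z0 = 2: P(2) = 1 + (-0.69)(2) + (0.775)(2)^2 + (-0.34)(2)^3
  = 1 + (-1.38) + (3.1) + (-2.72) = 0.  So z_0 = 2 is a root, |z_0| = 2.
Divide out the factor (1 - 0.5 z) = (1 - z/z0) (since 1/z0 = 0.5):
  P(z) = (1 - 0.5 z)(1 + (-0.19) z + (0.68) z^2)
  [check: z-coef -0.19 - (0.5) = -0.69; z^2-coef 0.68 - (0.5)(-0.19) = 0.775; z^3-coef -(0.5)(0.68) = -0.34.]
Remaining roots from the quadratic factor 1 + (-0.19) z + (0.68) z^2:
  Set 1 + (-0.19) z + (0.68) z^2 = 0, i.e. a z^2 + b z + c = 0 with a = 0.68, b = -0.19, c = 1.
  Discriminant D = b^2 - 4ac = (-0.19)^2 - 4*(0.68)*1 = 0.0361 - (2.72) = -2.6839.
  D < 0, so the roots are the complex-conjugate pair z = (-b +/- i sqrt(-D)) / (2a) = 0.1397 +/- 1.2046i.
  For a conjugate pair |z|^2 = z * conj(z) = (product of roots) = c/a = 1/(0.68) = 1.470588, so |z| = sqrt(1.470588) = 1.2127 for both roots.
Moduli of all roots: 2.0000, 1.2127, 1.2127.
All moduli strictly greater than 1? Yes.
Verdict: Invertible.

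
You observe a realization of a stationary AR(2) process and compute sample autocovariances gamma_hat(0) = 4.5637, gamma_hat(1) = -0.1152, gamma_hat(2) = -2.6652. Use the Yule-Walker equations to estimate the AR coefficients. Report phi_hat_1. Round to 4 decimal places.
\hat\phi_{1} = -0.0400

The Yule-Walker equations for an AR(p) process read, in matrix form,
  Gamma_p phi = r_p,   with   (Gamma_p)_{ij} = gamma(|i - j|),
                       (r_p)_i = gamma(i),   i,j = 1..p.
Substitute the sample gammas (Toeplitz matrix and right-hand side of size 2):
  Gamma_p = [[4.5637, -0.1152], [-0.1152, 4.5637]]
  r_p     = [-0.1152, -2.6652]
Written out:
  4.5637 phi_1 - 0.1152 phi_2 = -0.1152
  -0.1152 phi_1 + 4.5637 phi_2 = -2.6652
Solve by Cramer's rule:
  det = gamma(0)^2 - gamma(1)^2 = (4.5637)^2 - (-0.1152)^2 = 20.82735769 - 0.01327104 = 20.81408665
  phi_hat_1 = [gamma(1) gamma(0) - gamma(1) gamma(2)] / det = [(-0.1152)(4.5637) - (-0.1152)(-2.6652)] / 20.81408665 = -0.83276928 / 20.81408665 = -0.04
  phi_hat_2 = [gamma(0) gamma(2) - gamma(1)^2] / det = [(4.5637)(-2.6652) - (-0.1152)^2] / 20.81408665 = -12.17644428 / 20.81408665 = -0.585
So phi_hat = [-0.0400, -0.5850].
Therefore phi_hat_1 = -0.0400.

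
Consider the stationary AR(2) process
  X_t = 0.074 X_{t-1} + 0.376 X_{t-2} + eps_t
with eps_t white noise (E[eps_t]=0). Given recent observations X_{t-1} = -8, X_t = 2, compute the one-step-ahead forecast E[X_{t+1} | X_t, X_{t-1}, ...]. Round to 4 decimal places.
E[X_{t+1} \mid \mathcal F_t] = -2.8600

For an AR(p) model X_t = c + sum_i phi_i X_{t-i} + eps_t, the
one-step-ahead conditional mean is
  E[X_{t+1} | X_t, ...] = c + sum_i phi_i X_{t+1-i}.
Substitute known values:
  E[X_{t+1} | ...] = (0.074) * (2) + (0.376) * (-8)
                   = -2.8600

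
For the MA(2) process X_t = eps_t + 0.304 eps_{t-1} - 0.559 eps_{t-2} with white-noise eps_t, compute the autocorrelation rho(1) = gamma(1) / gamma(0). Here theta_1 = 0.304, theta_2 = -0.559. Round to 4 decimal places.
\rho(1) = 0.0954

For an MA(q) process with theta_0 = 1, the autocovariance is
  gamma(k) = sigma^2 * sum_{i=0..q-k} theta_i * theta_{i+k},
and rho(k) = gamma(k) / gamma(0). Sigma^2 cancels.
  numerator   = (1)*(0.304) + (0.304)*(-0.559) = 0.134064.
  denominator = (1)^2 + (0.304)^2 + (-0.559)^2 = 1.404897.
  rho(1) = 0.134064 / 1.404897 = 0.0954.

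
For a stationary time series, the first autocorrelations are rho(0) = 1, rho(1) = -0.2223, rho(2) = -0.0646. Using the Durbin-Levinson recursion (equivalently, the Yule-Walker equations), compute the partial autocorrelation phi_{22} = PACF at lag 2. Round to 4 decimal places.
\phi_{22} = -0.1199

The PACF at lag k is phi_{kk}, the last component of the solution
to the Yule-Walker system G_k phi = r_k where
  (G_k)_{ij} = rho(|i - j|), (r_k)_i = rho(i), i,j = 1..k.
Equivalently, Durbin-Levinson gives phi_{kk} iteratively:
  phi_{11} = rho(1)
  phi_{kk} = [rho(k) - sum_{j=1..k-1} phi_{k-1,j} rho(k-j)]
            / [1 - sum_{j=1..k-1} phi_{k-1,j} rho(j)],
  phi_{k,j} = phi_{k-1,j} - phi_{kk} phi_{k-1,k-j},  j = 1..k-1.
Step k = 1:
  phi_11 = rho(1) = -0.2223.
Step k = 2:
  phi_22 = [rho(2) - phi_11 rho(1)] / [1 - phi_11 rho(1)] = [-0.0646 - (-0.2223)(-0.2223)] / [1 - (-0.2223)(-0.2223)]
         = -0.11401729 / 0.95058271 = -0.1199.
Therefore phi_{22} = -0.1199.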